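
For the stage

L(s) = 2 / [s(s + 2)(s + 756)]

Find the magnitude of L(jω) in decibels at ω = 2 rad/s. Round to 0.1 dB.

-66.6 dB

At s = jω = j2:
pole (s+2): 2 + j2 → |·| = √(2²+2²) = √8 ≈ 2.8284, ∠ = arctan(2/2) ≈ 45.00°
pole (s+756): 756 + j2 → |·| = √(756²+2²) = √571540 ≈ 756, ∠ = arctan(2/756) ≈ 0.15°
pole at origin: |s| = 2, ∠ = 90.00° (in denominator)
|L| = 2 / 4276.5 ≈ 0.00046767
Gain = 20 log₁₀(0.00046767) ≈ -66.60 dB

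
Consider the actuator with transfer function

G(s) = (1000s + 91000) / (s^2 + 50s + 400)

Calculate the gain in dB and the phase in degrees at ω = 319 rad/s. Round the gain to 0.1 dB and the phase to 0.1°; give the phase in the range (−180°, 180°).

Substitute s = j319:
Numerator: 1000(j319) + 91000 = 91000 + j319000
Denominator: (j319)^2 + 50(j319) + 400 = -101361 + j15950
|N| = √(91000² + 319000²) ≈ 3.3173e+05, ∠N ≈ 74.08°
|D| = √(101361² + 15950²) ≈ 1.0261e+05, ∠D ≈ 171.06°
|G| = 3.3173e+05 / 1.0261e+05 ≈ 3.2329
Gain = 20 log₁₀(3.2329) ≈ 10.19 dB
∠G = 74.08° − 171.06° = -96.98°

10.2 dB, -97.0°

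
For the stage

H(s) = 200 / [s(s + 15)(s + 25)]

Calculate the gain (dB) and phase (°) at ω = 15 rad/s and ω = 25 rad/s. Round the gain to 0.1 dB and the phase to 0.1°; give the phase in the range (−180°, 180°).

At s = jω = j15:
pole (s+15): 15 + j15 → |·| = √(15²+15²) = √450 ≈ 21.213, ∠ = arctan(15/15) ≈ 45.00°
pole (s+25): 25 + j15 → |·| = √(25²+15²) = √850 ≈ 29.155, ∠ = arctan(15/25) ≈ 30.96°
pole at origin: |s| = 15, ∠ = 90.00° (in denominator)
|H| = 200 / 9277 ≈ 0.021559
Gain = 20 log₁₀(0.021559) ≈ -33.33 dB
∠H = 0.00° − 165.96° = -165.96°

At s = jω = j25:
pole (s+15): 15 + j25 → |·| = √(15²+25²) = √850 ≈ 29.155, ∠ = arctan(25/15) ≈ 59.04°
pole (s+25): 25 + j25 → |·| = √(25²+25²) = √1250 ≈ 35.355, ∠ = arctan(25/25) ≈ 45.00°
pole at origin: |s| = 25, ∠ = 90.00° (in denominator)
|H| = 200 / 25769 ≈ 0.0077613
Gain = 20 log₁₀(0.0077613) ≈ -42.20 dB
∠H = 0.00° − 194.04° = -194.04° ≡ 165.96° (principal value)

ω = 15: -33.3 dB, -166.0°; ω = 25: -42.2 dB, 166.0°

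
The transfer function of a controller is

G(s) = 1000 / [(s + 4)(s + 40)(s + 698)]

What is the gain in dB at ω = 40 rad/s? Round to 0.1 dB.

At s = jω = j40:
pole (s+4): 4 + j40 → |·| = √(4²+40²) = √1616 ≈ 40.2, ∠ = arctan(40/4) ≈ 84.29°
pole (s+40): 40 + j40 → |·| = √(40²+40²) = √3200 ≈ 56.569, ∠ = arctan(40/40) ≈ 45.00°
pole (s+698): 698 + j40 → |·| = √(698²+40²) = √488804 ≈ 699.15, ∠ = arctan(40/698) ≈ 3.28°
|G| = 1000 / 1.5899e+06 ≈ 0.00062897
Gain = 20 log₁₀(0.00062897) ≈ -64.03 dB

-64.0 dB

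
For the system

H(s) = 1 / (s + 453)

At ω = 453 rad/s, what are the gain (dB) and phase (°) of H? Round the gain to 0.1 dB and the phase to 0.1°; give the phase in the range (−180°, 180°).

Substitute s = j453:
Numerator: 1 = 1 + j0
Denominator: (j453) + 453 = 453 + j453
|N| = √(1² + 0²) ≈ 1, ∠N ≈ 0.00°
|D| = √(453² + 453²) ≈ 640.64, ∠D ≈ 45.00°
|H| = 1 / 640.64 ≈ 0.0015609
Gain = 20 log₁₀(0.0015609) ≈ -56.13 dB
∠H = 0.00° − 45.00° = -45.00°

-56.1 dB, -45.0°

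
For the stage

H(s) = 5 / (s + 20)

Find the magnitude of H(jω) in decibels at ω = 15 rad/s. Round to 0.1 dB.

-14.0 dB

At s = jω = j15:
pole (s+20): 20 + j15 → |·| = √(20²+15²) = √625 ≈ 25, ∠ = arctan(15/20) ≈ 36.87°
|H| = 5 / 25 ≈ 0.2
Gain = 20 log₁₀(0.2) ≈ -13.98 dB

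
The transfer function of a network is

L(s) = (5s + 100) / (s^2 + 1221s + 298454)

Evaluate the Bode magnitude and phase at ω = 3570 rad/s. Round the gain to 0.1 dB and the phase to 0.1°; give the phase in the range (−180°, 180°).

-57.4 dB, -71.0°

Substitute s = j3570:
Numerator: 5(j3570) + 100 = 100 + j17850
Denominator: (j3570)^2 + 1221(j3570) + 298454 = -12446446 + j4358970
|N| = √(100² + 17850²) ≈ 17850, ∠N ≈ 89.68°
|D| = √(12446446² + 4358970²) ≈ 1.3188e+07, ∠D ≈ 160.70°
|L| = 17850 / 1.3188e+07 ≈ 0.0013535
Gain = 20 log₁₀(0.0013535) ≈ -57.37 dB
∠L = 89.68° − 160.70° = -71.02°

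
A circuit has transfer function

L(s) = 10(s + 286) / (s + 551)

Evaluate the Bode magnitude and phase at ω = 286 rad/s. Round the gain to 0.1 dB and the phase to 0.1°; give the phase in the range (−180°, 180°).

16.3 dB, 17.6°

At s = jω = j286:
zero (s+286): 286 + j286 → |·| = √(286²+286²) = √163592 ≈ 404.47, ∠ = arctan(286/286) ≈ 45.00°
pole (s+551): 551 + j286 → |·| = √(551²+286²) = √385397 ≈ 620.8, ∠ = arctan(286/551) ≈ 27.43°
|L| = 10 · 404.47 / 620.8 ≈ 6.5153
Gain = 20 log₁₀(6.5153) ≈ 16.28 dB
∠L = 45.00° − 27.43° = 17.57°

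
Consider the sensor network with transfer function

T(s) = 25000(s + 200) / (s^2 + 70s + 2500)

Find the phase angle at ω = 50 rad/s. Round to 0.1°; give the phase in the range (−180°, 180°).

At s = jω = j50:
zero (s+200): 200 + j50 → |·| = √(200²+50²) = √42500 ≈ 206.16, ∠ = arctan(50/200) ≈ 14.04°
quadratic: (j50)² + 70·j50 + 2500 = 0 + j3500 → |·| ≈ 3500, ∠ ≈ 90.00°
∠T = 14.04° − 90.00° = -75.96°

-76.0°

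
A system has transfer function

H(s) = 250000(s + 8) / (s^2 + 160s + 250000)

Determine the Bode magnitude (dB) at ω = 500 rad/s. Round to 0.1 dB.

63.9 dB

At s = jω = j500:
zero (s+8): 8 + j500 → |·| = √(8²+500²) = √250064 ≈ 500.06, ∠ = arctan(500/8) ≈ 89.08°
quadratic: (j500)² + 160·j500 + 250000 = 0 + j80000 → |·| ≈ 80000, ∠ ≈ 90.00°
|H| = 250000 · 500.06 / 80000 ≈ 1562.7
Gain = 20 log₁₀(1562.7) ≈ 63.88 dB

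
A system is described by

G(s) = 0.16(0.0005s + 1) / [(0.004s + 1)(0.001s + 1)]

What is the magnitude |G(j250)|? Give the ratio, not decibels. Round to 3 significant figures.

0.111

At ω = 250 rad/s:
zero (1 + j250·0.0005) = 1 + j0.125 → |·| ≈ 1.0078, ∠ ≈ 7.13°
pole (1 + j250·0.004) = 1 + j1 → |·| ≈ 1.4142, ∠ ≈ 45.00°
pole (1 + j250·0.001) = 1 + j0.25 → |·| ≈ 1.0308, ∠ ≈ 14.04°
|G| = 0.16 · 1.0078 / (1.4142 · 1.0308) ≈ 0.11061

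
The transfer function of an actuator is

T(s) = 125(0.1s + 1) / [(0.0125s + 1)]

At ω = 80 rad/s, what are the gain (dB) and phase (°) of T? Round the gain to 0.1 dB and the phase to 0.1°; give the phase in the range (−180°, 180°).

57.1 dB, 37.9°

At ω = 80 rad/s:
zero (1 + j80·0.1) = 1 + j8 → |·| ≈ 8.0623, ∠ ≈ 82.87°
pole (1 + j80·0.0125) = 1 + j1 → |·| ≈ 1.4142, ∠ ≈ 45.00°
|T| = 125 · 8.0623 / (1.4142) ≈ 712.62
Gain = 20 log₁₀(712.62) ≈ 57.06 dB
∠T = (82.87°) − (45.00°) = 37.87°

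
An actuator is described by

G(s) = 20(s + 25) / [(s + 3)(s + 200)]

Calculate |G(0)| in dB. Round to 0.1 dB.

-1.6 dB

G(0) = 20·25 / (3·200) ≈ 0.83333
20 log₁₀(0.83333) ≈ -1.58 dB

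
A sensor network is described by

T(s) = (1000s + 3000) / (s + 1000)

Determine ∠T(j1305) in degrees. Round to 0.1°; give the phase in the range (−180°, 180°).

Substitute s = j1305:
Numerator: 1000(j1305) + 3000 = 3000 + j1305000
Denominator: (j1305) + 1000 = 1000 + j1305
|N| = √(3000² + 1305000²) ≈ 1.305e+06, ∠N ≈ 89.87°
|D| = √(1000² + 1305²) ≈ 1644.1, ∠D ≈ 52.54°
∠T = 89.87° − 52.54° = 37.33°

37.3°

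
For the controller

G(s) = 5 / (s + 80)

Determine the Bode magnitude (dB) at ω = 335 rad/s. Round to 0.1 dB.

-36.8 dB

At s = jω = j335:
pole (s+80): 80 + j335 → |·| = √(80²+335²) = √118625 ≈ 344.42, ∠ = arctan(335/80) ≈ 76.57°
|G| = 5 / 344.42 ≈ 0.014517
Gain = 20 log₁₀(0.014517) ≈ -36.76 dB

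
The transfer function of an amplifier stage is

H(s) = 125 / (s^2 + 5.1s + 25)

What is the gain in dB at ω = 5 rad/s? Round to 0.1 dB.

13.8 dB

At s = jω = j5:
quadratic: (j5)² + 5.1·j5 + 25 = 0 + j25.5 → |·| ≈ 25.5, ∠ ≈ 90.00°
|H| = 125 / 25.5 ≈ 4.902
Gain = 20 log₁₀(4.902) ≈ 13.81 dB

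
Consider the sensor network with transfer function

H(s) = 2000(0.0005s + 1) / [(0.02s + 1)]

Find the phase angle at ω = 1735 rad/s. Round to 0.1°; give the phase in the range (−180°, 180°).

-47.4°

At ω = 1735 rad/s:
zero (1 + j1735·0.0005) = 1 + j0.8675 → |·| ≈ 1.3238, ∠ ≈ 40.94°
pole (1 + j1735·0.02) = 1 + j34.7 → |·| ≈ 34.714, ∠ ≈ 88.35°
∠H = (40.94°) − (88.35°) = -47.41°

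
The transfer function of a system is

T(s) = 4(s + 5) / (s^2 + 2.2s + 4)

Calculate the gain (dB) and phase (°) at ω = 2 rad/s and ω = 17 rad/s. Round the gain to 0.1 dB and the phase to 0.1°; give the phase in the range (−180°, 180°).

ω = 2: 13.8 dB, -68.2°; ω = 17: -12.2 dB, -98.9°

At s = jω = j2:
zero (s+5): 5 + j2 → |·| = √(5²+2²) = √29 ≈ 5.3852, ∠ = arctan(2/5) ≈ 21.80°
quadratic: (j2)² + 2.2·j2 + 4 = 0 + j4.4 → |·| ≈ 4.4, ∠ ≈ 90.00°
|T| = 4 · 5.3852 / 4.4 ≈ 4.8956
Gain = 20 log₁₀(4.8956) ≈ 13.80 dB
∠T = 21.80° − 90.00° = -68.20°

At s = jω = j17:
zero (s+5): 5 + j17 → |·| = √(5²+17²) = √314 ≈ 17.72, ∠ = arctan(17/5) ≈ 73.61°
quadratic: (j17)² + 2.2·j17 + 4 = -285 + j37.4 → |·| ≈ 287.44, ∠ ≈ 172.52°
|T| = 4 · 17.72 / 287.44 ≈ 0.24659
Gain = 20 log₁₀(0.24659) ≈ -12.16 dB
∠T = 73.61° − 172.52° = -98.91°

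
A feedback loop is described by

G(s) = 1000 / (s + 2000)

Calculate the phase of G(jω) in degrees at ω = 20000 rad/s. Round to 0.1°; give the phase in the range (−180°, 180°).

At s = jω = j20000:
pole (s+2000): 2000 + j20000 → |·| = √(2000²+20000²) = √404000000 ≈ 20100, ∠ = arctan(20000/2000) ≈ 84.29°
∠G = 0.00° − 84.29° = -84.29°

-84.3°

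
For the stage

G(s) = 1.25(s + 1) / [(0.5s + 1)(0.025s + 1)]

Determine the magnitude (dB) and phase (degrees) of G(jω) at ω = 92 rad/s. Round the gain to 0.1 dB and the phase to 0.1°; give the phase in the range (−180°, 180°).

At ω = 92 rad/s:
zero (1 + j92·1) = 1 + j92 → |·| ≈ 92.005, ∠ ≈ 89.38°
pole (1 + j92·0.5) = 1 + j46 → |·| ≈ 46.011, ∠ ≈ 88.75°
pole (1 + j92·0.025) = 1 + j2.3 → |·| ≈ 2.508, ∠ ≈ 66.50°
|G| = 1.25 · 92.005 / (46.011 · 2.508) ≈ 0.99663
Gain = 20 log₁₀(0.99663) ≈ -0.03 dB
∠G = (89.38°) − (88.75° + 66.50°) = -65.87°

-0.0 dB, -65.9°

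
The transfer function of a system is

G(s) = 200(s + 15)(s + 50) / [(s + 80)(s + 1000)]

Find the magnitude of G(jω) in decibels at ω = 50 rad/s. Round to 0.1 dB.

17.9 dB

At s = jω = j50:
zero (s+15): 15 + j50 → |·| = √(15²+50²) = √2725 ≈ 52.202, ∠ = arctan(50/15) ≈ 73.30°
zero (s+50): 50 + j50 → |·| = √(50²+50²) = √5000 ≈ 70.711, ∠ = arctan(50/50) ≈ 45.00°
pole (s+80): 80 + j50 → |·| = √(80²+50²) = √8900 ≈ 94.34, ∠ = arctan(50/80) ≈ 32.01°
pole (s+1000): 1000 + j50 → |·| = √(1000²+50²) = √1002500 ≈ 1001.2, ∠ = arctan(50/1000) ≈ 2.86°
|G| = 200 · 3691.3 / 94453 ≈ 7.8162
Gain = 20 log₁₀(7.8162) ≈ 17.86 dB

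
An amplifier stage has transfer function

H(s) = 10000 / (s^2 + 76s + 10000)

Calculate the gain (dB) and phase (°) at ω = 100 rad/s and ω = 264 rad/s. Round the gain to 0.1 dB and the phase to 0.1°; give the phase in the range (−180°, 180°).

At s = jω = j100:
quadratic: (j100)² + 76·j100 + 10000 = 0 + j7600 → |·| ≈ 7600, ∠ ≈ 90.00°
|H| = 10000 / 7600 ≈ 1.3158
Gain = 20 log₁₀(1.3158) ≈ 2.38 dB
∠H = 0.00° − 90.00° = -90.00°

At s = jω = j264:
quadratic: (j264)² + 76·j264 + 10000 = -59696 + j20064 → |·| ≈ 62978, ∠ ≈ 161.42°
|H| = 10000 / 62978 ≈ 0.15879
Gain = 20 log₁₀(0.15879) ≈ -15.98 dB
∠H = 0.00° − 161.42° = -161.42°

ω = 100: 2.4 dB, -90.0°; ω = 264: -16.0 dB, -161.4°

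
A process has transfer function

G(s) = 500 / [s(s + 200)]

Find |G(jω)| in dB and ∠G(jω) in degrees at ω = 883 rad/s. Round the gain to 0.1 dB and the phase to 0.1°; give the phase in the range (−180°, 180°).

-64.1 dB, -167.2°

At s = jω = j883:
pole (s+200): 200 + j883 → |·| = √(200²+883²) = √819689 ≈ 905.37, ∠ = arctan(883/200) ≈ 77.24°
pole at origin: |s| = 883, ∠ = 90.00° (in denominator)
|G| = 500 / 7.9944e+05 ≈ 0.00062544
Gain = 20 log₁₀(0.00062544) ≈ -64.08 dB
∠G = 0.00° − 167.24° = -167.24°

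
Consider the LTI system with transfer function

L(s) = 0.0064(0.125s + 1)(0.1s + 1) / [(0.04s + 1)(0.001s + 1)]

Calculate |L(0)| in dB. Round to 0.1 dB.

-43.9 dB

L(0) = 0.0064 · 1 / 1 = 0.0064
20 log₁₀(0.0064) ≈ -43.88 dB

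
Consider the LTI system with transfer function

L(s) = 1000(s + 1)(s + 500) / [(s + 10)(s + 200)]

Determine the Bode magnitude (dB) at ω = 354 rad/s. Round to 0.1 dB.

At s = jω = j354:
zero (s+1): 1 + j354 → |·| = √(1²+354²) = √125317 ≈ 354, ∠ = arctan(354/1) ≈ 89.84°
zero (s+500): 500 + j354 → |·| = √(500²+354²) = √375316 ≈ 612.63, ∠ = arctan(354/500) ≈ 35.30°
pole (s+10): 10 + j354 → |·| = √(10²+354²) = √125416 ≈ 354.14, ∠ = arctan(354/10) ≈ 88.38°
pole (s+200): 200 + j354 → |·| = √(200²+354²) = √165316 ≈ 406.59, ∠ = arctan(354/200) ≈ 60.53°
|L| = 1000 · 2.1687e+05 / 1.4399e+05 ≈ 1506.1
Gain = 20 log₁₀(1506.1) ≈ 63.56 dB

63.6 dB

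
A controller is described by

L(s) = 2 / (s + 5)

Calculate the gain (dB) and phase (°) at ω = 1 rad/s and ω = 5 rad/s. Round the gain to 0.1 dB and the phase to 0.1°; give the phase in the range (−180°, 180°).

At s = jω = j1:
pole (s+5): 5 + j1 → |·| = √(5²+1²) = √26 ≈ 5.099, ∠ = arctan(1/5) ≈ 11.31°
|L| = 2 / 5.099 ≈ 0.39223
Gain = 20 log₁₀(0.39223) ≈ -8.13 dB
∠L = 0.00° − 11.31° = -11.31°

At s = jω = j5:
pole (s+5): 5 + j5 → |·| = √(5²+5²) = √50 ≈ 7.0711, ∠ = arctan(5/5) ≈ 45.00°
|L| = 2 / 7.0711 ≈ 0.28284
Gain = 20 log₁₀(0.28284) ≈ -10.97 dB
∠L = 0.00° − 45.00° = -45.00°

ω = 1: -8.1 dB, -11.3°; ω = 5: -11.0 dB, -45.0°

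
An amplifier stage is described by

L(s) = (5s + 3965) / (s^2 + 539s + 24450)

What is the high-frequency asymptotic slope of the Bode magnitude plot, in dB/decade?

Each pole contributes −20 dB/decade at high frequency; each zero contributes +20 dB/decade.
Net: 1 zero(s) − 2 pole(s) → -20 dB/decade.

-20 dB/decade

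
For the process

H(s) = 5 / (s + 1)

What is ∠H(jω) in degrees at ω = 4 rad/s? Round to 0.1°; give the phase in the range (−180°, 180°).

At s = jω = j4:
pole (s+1): 1 + j4 → |·| = √(1²+4²) = √17 ≈ 4.1231, ∠ = arctan(4/1) ≈ 75.96°
∠H = 0.00° − 75.96° = -75.96°

-76.0°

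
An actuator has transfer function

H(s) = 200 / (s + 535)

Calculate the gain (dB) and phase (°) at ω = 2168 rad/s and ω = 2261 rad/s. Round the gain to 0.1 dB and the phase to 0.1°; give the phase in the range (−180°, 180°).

At s = jω = j2168:
pole (s+535): 535 + j2168 → |·| = √(535²+2168²) = √4986449 ≈ 2233, ∠ = arctan(2168/535) ≈ 76.14°
|H| = 200 / 2233 ≈ 0.089566
Gain = 20 log₁₀(0.089566) ≈ -20.96 dB
∠H = 0.00° − 76.14° = -76.14°

At s = jω = j2261:
pole (s+535): 535 + j2261 → |·| = √(535²+2261²) = √5398346 ≈ 2323.4, ∠ = arctan(2261/535) ≈ 76.69°
|H| = 200 / 2323.4 ≈ 0.086081
Gain = 20 log₁₀(0.086081) ≈ -21.30 dB
∠H = 0.00° − 76.69° = -76.69°

ω = 2168: -21.0 dB, -76.1°; ω = 2261: -21.3 dB, -76.7°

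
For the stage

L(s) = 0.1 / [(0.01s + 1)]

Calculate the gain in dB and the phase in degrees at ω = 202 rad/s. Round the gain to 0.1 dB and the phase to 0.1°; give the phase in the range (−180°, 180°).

-27.1 dB, -63.7°

At ω = 202 rad/s:
pole (1 + j202·0.01) = 1 + j2.02 → |·| ≈ 2.254, ∠ ≈ 63.66°
|L| = 0.1 · 1 / (2.254) ≈ 0.044366
Gain = 20 log₁₀(0.044366) ≈ -27.06 dB
∠L = (0°) − (63.66°) = -63.66°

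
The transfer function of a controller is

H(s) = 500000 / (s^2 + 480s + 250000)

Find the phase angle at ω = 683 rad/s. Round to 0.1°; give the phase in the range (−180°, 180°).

-123.4°

At s = jω = j683:
quadratic: (j683)² + 480·j683 + 250000 = -216489 + j327840 → |·| ≈ 3.9287e+05, ∠ ≈ 123.44°
∠H = 0.00° − 123.44° = -123.44°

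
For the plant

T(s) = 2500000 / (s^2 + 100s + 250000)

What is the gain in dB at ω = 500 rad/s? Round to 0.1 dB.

34.0 dB

At s = jω = j500:
quadratic: (j500)² + 100·j500 + 250000 = 0 + j50000 → |·| ≈ 50000, ∠ ≈ 90.00°
|T| = 2500000 / 50000 ≈ 50
Gain = 20 log₁₀(50) ≈ 33.98 dB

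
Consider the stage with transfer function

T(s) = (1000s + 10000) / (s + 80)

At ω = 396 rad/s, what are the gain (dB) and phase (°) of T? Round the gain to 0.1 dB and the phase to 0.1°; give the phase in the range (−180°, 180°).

59.8 dB, 10.0°

Substitute s = j396:
Numerator: 1000(j396) + 10000 = 10000 + j396000
Denominator: (j396) + 80 = 80 + j396
|N| = √(10000² + 396000²) ≈ 3.9613e+05, ∠N ≈ 88.55°
|D| = √(80² + 396²) ≈ 404, ∠D ≈ 78.58°
|T| = 3.9613e+05 / 404 ≈ 980.52
Gain = 20 log₁₀(980.52) ≈ 59.83 dB
∠T = 88.55° − 78.58° = 9.97°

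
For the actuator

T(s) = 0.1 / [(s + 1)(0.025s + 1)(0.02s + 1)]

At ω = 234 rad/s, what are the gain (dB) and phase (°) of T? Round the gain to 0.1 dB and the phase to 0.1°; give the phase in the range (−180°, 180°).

-96.5 dB, 112.0°

At ω = 234 rad/s:
pole (1 + j234·1) = 1 + j234 → |·| ≈ 234, ∠ ≈ 89.76°
pole (1 + j234·0.025) = 1 + j5.85 → |·| ≈ 5.9349, ∠ ≈ 80.30°
pole (1 + j234·0.02) = 1 + j4.68 → |·| ≈ 4.7856, ∠ ≈ 77.94°
|T| = 0.1 · 1 / (234 · 5.9349 · 4.7856) ≈ 1.5046e-05
Gain = 20 log₁₀(1.5046e-05) ≈ -96.45 dB
∠T = (0°) − (89.76° + 80.30° + 77.94°) = -248.00° ≡ 112.00° (principal value)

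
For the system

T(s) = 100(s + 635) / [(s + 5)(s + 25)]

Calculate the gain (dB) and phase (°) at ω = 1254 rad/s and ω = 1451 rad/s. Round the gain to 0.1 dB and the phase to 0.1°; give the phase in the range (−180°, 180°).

ω = 1254: -21.0 dB, -115.5°; ω = 1451: -22.5 dB, -112.5°

At s = jω = j1254:
zero (s+635): 635 + j1254 → |·| = √(635²+1254²) = √1975741 ≈ 1405.6, ∠ = arctan(1254/635) ≈ 63.14°
pole (s+5): 5 + j1254 → |·| = √(5²+1254²) = √1572541 ≈ 1254, ∠ = arctan(1254/5) ≈ 89.77°
pole (s+25): 25 + j1254 → |·| = √(25²+1254²) = √1573141 ≈ 1254.2, ∠ = arctan(1254/25) ≈ 88.86°
|T| = 100 · 1405.6 / 1.5728e+06 ≈ 0.089369
Gain = 20 log₁₀(0.089369) ≈ -20.98 dB
∠T = 63.14° − 178.63° = -115.49°

At s = jω = j1451:
zero (s+635): 635 + j1451 → |·| = √(635²+1451²) = √2508626 ≈ 1583.9, ∠ = arctan(1451/635) ≈ 66.36°
pole (s+5): 5 + j1451 → |·| = √(5²+1451²) = √2105426 ≈ 1451, ∠ = arctan(1451/5) ≈ 89.80°
pole (s+25): 25 + j1451 → |·| = √(25²+1451²) = √2106026 ≈ 1451.2, ∠ = arctan(1451/25) ≈ 89.01°
|T| = 100 · 1583.9 / 2.1057e+06 ≈ 0.07522
Gain = 20 log₁₀(0.07522) ≈ -22.47 dB
∠T = 66.36° − 178.81° = -112.45°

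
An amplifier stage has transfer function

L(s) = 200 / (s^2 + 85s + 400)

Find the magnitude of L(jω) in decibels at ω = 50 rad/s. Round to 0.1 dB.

Substitute s = j50:
Numerator: 200 = 200 + j0
Denominator: (j50)^2 + 85(j50) + 400 = -2100 + j4250
|N| = √(200² + 0²) ≈ 200, ∠N ≈ 0.00°
|D| = √(2100² + 4250²) ≈ 4740.5, ∠D ≈ 116.29°
|L| = 200 / 4740.5 ≈ 0.04219
Gain = 20 log₁₀(0.04219) ≈ -27.50 dB

-27.5 dB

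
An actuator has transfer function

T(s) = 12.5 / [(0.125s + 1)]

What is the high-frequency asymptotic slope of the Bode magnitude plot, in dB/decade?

-20 dB/decade

Each pole contributes −20 dB/decade at high frequency; each zero contributes +20 dB/decade.
Net: 0 zero(s) − 1 pole(s) → -20 dB/decade.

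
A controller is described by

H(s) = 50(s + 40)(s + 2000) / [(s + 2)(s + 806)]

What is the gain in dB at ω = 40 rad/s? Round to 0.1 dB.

44.9 dB

At s = jω = j40:
zero (s+40): 40 + j40 → |·| = √(40²+40²) = √3200 ≈ 56.569, ∠ = arctan(40/40) ≈ 45.00°
zero (s+2000): 2000 + j40 → |·| = √(2000²+40²) = √4001600 ≈ 2000.4, ∠ = arctan(40/2000) ≈ 1.15°
pole (s+2): 2 + j40 → |·| = √(2²+40²) = √1604 ≈ 40.05, ∠ = arctan(40/2) ≈ 87.14°
pole (s+806): 806 + j40 → |·| = √(806²+40²) = √651236 ≈ 806.99, ∠ = arctan(40/806) ≈ 2.84°
|H| = 50 · 1.1316e+05 / 32320 ≈ 175.06
Gain = 20 log₁₀(175.06) ≈ 44.86 dB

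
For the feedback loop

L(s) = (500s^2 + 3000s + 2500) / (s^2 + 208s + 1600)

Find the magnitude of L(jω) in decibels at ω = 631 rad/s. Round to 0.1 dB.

Substitute s = j631:
Numerator: 500(j631)^2 + 3000(j631) + 2500 = -199078000 + j1893000
Denominator: (j631)^2 + 208(j631) + 1600 = -396561 + j131248
|N| = √(199078000² + 1893000²) ≈ 1.9909e+08, ∠N ≈ 179.46°
|D| = √(396561² + 131248²) ≈ 4.1772e+05, ∠D ≈ 161.69°
|L| = 1.9909e+08 / 4.1772e+05 ≈ 476.61
Gain = 20 log₁₀(476.61) ≈ 53.56 dB

53.6 dB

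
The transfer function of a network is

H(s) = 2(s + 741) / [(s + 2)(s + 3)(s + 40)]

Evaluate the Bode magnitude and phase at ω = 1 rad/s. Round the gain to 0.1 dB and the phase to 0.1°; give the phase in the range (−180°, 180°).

At s = jω = j1:
zero (s+741): 741 + j1 → |·| = √(741²+1²) = √549082 ≈ 741, ∠ = arctan(1/741) ≈ 0.08°
pole (s+2): 2 + j1 → |·| = √(2²+1²) = √5 ≈ 2.2361, ∠ = arctan(1/2) ≈ 26.57°
pole (s+3): 3 + j1 → |·| = √(3²+1²) = √10 ≈ 3.1623, ∠ = arctan(1/3) ≈ 18.43°
pole (s+40): 40 + j1 → |·| = √(40²+1²) = √1601 ≈ 40.012, ∠ = arctan(1/40) ≈ 1.43°
|H| = 2 · 741 / 282.93 ≈ 5.238
Gain = 20 log₁₀(5.238) ≈ 14.38 dB
∠H = 0.08° − 46.43° = -46.35°

14.4 dB, -46.4°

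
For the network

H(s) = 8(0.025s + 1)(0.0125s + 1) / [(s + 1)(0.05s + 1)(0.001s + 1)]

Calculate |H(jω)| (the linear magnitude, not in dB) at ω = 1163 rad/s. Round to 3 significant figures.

At ω = 1163 rad/s:
zero (1 + j1163·0.025) = 1 + j29.075 → |·| ≈ 29.092, ∠ ≈ 88.03°
zero (1 + j1163·0.0125) = 1 + j14.5375 → |·| ≈ 14.572, ∠ ≈ 86.06°
pole (1 + j1163·1) = 1 + j1163 → |·| ≈ 1163, ∠ ≈ 89.95°
pole (1 + j1163·0.05) = 1 + j58.15 → |·| ≈ 58.159, ∠ ≈ 89.01°
pole (1 + j1163·0.001) = 1 + j1.163 → |·| ≈ 1.5338, ∠ ≈ 49.31°
|H| = 8 · 29.092 · 14.572 / (1163 · 58.159 · 1.5338) ≈ 0.03269

0.0327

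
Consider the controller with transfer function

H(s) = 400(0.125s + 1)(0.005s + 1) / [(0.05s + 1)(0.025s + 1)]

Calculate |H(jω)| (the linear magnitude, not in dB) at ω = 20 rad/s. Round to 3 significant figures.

685

At ω = 20 rad/s:
zero (1 + j20·0.125) = 1 + j2.5 → |·| ≈ 2.6926, ∠ ≈ 68.20°
zero (1 + j20·0.005) = 1 + j0.1 → |·| ≈ 1.005, ∠ ≈ 5.71°
pole (1 + j20·0.05) = 1 + j1 → |·| ≈ 1.4142, ∠ ≈ 45.00°
pole (1 + j20·0.025) = 1 + j0.5 → |·| ≈ 1.118, ∠ ≈ 26.57°
|H| = 400 · 2.6926 · 1.005 / (1.4142 · 1.118) ≈ 684.61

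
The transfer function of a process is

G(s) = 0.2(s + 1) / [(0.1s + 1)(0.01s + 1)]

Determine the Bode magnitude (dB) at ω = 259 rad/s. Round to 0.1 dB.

-2.9 dB

At ω = 259 rad/s:
zero (1 + j259·1) = 1 + j259 → |·| ≈ 259, ∠ ≈ 89.78°
pole (1 + j259·0.1) = 1 + j25.9 → |·| ≈ 25.919, ∠ ≈ 87.79°
pole (1 + j259·0.01) = 1 + j2.59 → |·| ≈ 2.7763, ∠ ≈ 68.89°
|G| = 0.2 · 259 / (25.919 · 2.7763) ≈ 0.71986
Gain = 20 log₁₀(0.71986) ≈ -2.86 dB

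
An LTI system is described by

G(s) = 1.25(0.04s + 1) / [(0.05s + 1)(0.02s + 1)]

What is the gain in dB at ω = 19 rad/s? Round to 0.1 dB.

0.5 dB

At ω = 19 rad/s:
zero (1 + j19·0.04) = 1 + j0.76 → |·| ≈ 1.256, ∠ ≈ 37.23°
pole (1 + j19·0.05) = 1 + j0.95 → |·| ≈ 1.3793, ∠ ≈ 43.53°
pole (1 + j19·0.02) = 1 + j0.38 → |·| ≈ 1.0698, ∠ ≈ 20.81°
|G| = 1.25 · 1.256 / (1.3793 · 1.0698) ≈ 1.064
Gain = 20 log₁₀(1.064) ≈ 0.54 dB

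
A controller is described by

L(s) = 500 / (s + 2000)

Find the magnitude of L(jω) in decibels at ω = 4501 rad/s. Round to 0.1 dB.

-19.9 dB

Substitute s = j4501:
Numerator: 500 = 500 + j0
Denominator: (j4501) + 2000 = 2000 + j4501
|N| = √(500² + 0²) ≈ 500, ∠N ≈ 0.00°
|D| = √(2000² + 4501²) ≈ 4925.3, ∠D ≈ 66.04°
|L| = 500 / 4925.3 ≈ 0.10152
Gain = 20 log₁₀(0.10152) ≈ -19.87 dB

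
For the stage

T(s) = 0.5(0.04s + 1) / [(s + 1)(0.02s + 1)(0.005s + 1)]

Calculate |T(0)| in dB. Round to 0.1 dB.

-6.0 dB

T(0) = 0.5 · 1 / 1 = 0.5
20 log₁₀(0.5) ≈ -6.02 dB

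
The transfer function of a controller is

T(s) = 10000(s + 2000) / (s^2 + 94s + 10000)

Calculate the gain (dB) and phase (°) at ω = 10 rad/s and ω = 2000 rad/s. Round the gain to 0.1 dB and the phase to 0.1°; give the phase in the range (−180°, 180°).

ω = 10: 66.1 dB, -5.1°; ω = 2000: 17.0 dB, -132.3°

At s = jω = j10:
zero (s+2000): 2000 + j10 → |·| = √(2000²+10²) = √4000100 ≈ 2000, ∠ = arctan(10/2000) ≈ 0.29°
quadratic: (j10)² + 94·j10 + 10000 = 9900 + j940 → |·| ≈ 9944.5, ∠ ≈ 5.42°
|T| = 10000 · 2000 / 9944.5 ≈ 2011.2
Gain = 20 log₁₀(2011.2) ≈ 66.07 dB
∠T = 0.29° − 5.42° = -5.13°

At s = jω = j2000:
zero (s+2000): 2000 + j2000 → |·| = √(2000²+2000²) = √8000000 ≈ 2828.4, ∠ = arctan(2000/2000) ≈ 45.00°
quadratic: (j2000)² + 94·j2000 + 10000 = -3990000 + j188000 → |·| ≈ 3.9944e+06, ∠ ≈ 177.30°
|T| = 10000 · 2828.4 / 3.9944e+06 ≈ 7.0809
Gain = 20 log₁₀(7.0809) ≈ 17.00 dB
∠T = 45.00° − 177.30° = -132.30°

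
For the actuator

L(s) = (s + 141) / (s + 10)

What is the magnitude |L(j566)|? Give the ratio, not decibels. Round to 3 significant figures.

At s = jω = j566:
zero (s+141): 141 + j566 → |·| = √(141²+566²) = √340237 ≈ 583.3, ∠ = arctan(566/141) ≈ 76.01°
pole (s+10): 10 + j566 → |·| = √(10²+566²) = √320456 ≈ 566.09, ∠ = arctan(566/10) ≈ 88.99°
|L| = 1 · 583.3 / 566.09 ≈ 1.0304

1.03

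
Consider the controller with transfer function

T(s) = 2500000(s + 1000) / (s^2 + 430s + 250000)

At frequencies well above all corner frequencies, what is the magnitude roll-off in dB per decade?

Each pole contributes −20 dB/decade at high frequency; each zero contributes +20 dB/decade.
Net: 1 zero(s) − 2 pole(s) → -20 dB/decade.

-20 dB/decade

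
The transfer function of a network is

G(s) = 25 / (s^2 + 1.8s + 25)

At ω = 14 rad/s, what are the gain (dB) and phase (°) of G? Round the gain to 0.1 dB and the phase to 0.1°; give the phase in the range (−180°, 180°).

At s = jω = j14:
quadratic: (j14)² + 1.8·j14 + 25 = -171 + j25.2 → |·| ≈ 172.85, ∠ ≈ 171.62°
|G| = 25 / 172.85 ≈ 0.14463
Gain = 20 log₁₀(0.14463) ≈ -16.79 dB
∠G = 0.00° − 171.62° = -171.62°

-16.8 dB, -171.6°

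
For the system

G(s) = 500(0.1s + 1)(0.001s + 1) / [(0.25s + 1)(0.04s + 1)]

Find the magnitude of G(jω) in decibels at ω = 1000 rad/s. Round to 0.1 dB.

At ω = 1000 rad/s:
zero (1 + j1000·0.1) = 1 + j100 → |·| ≈ 100, ∠ ≈ 89.43°
zero (1 + j1000·0.001) = 1 + j1 → |·| ≈ 1.4142, ∠ ≈ 45.00°
pole (1 + j1000·0.25) = 1 + j250 → |·| ≈ 250, ∠ ≈ 89.77°
pole (1 + j1000·0.04) = 1 + j40 → |·| ≈ 40.012, ∠ ≈ 88.57°
|G| = 500 · 100 · 1.4142 / (250 · 40.012) ≈ 7.0689
Gain = 20 log₁₀(7.0689) ≈ 16.99 dB

17.0 dB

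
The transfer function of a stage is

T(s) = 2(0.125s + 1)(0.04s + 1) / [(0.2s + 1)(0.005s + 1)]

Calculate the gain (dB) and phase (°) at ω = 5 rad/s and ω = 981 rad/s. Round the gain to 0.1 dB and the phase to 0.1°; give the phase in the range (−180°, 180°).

At ω = 5 rad/s:
zero (1 + j5·0.125) = 1 + j0.625 → |·| ≈ 1.1792, ∠ ≈ 32.01°
zero (1 + j5·0.04) = 1 + j0.2 → |·| ≈ 1.0198, ∠ ≈ 11.31°
pole (1 + j5·0.2) = 1 + j1 → |·| ≈ 1.4142, ∠ ≈ 45.00°
pole (1 + j5·0.005) = 1 + j0.025 → |·| ≈ 1.0003, ∠ ≈ 1.43°
|T| = 2 · 1.1792 · 1.0198 / (1.4142 · 1.0003) ≈ 1.7002
Gain = 20 log₁₀(1.7002) ≈ 4.61 dB
∠T = (32.01° + 11.31°) − (45.00° + 1.43°) = -3.11°

At ω = 981 rad/s:
zero (1 + j981·0.125) = 1 + j122.625 → |·| ≈ 122.63, ∠ ≈ 89.53°
zero (1 + j981·0.04) = 1 + j39.24 → |·| ≈ 39.253, ∠ ≈ 88.54°
pole (1 + j981·0.2) = 1 + j196.2 → |·| ≈ 196.2, ∠ ≈ 89.71°
pole (1 + j981·0.005) = 1 + j4.905 → |·| ≈ 5.0059, ∠ ≈ 78.48°
|T| = 2 · 122.63 · 39.253 / (196.2 · 5.0059) ≈ 9.8021
Gain = 20 log₁₀(9.8021) ≈ 19.83 dB
∠T = (89.53° + 88.54°) − (89.71° + 78.48°) = 9.88°

ω = 5: 4.6 dB, -3.1°; ω = 981: 19.8 dB, 9.9°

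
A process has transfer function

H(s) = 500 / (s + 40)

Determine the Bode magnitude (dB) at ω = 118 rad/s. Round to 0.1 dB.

12.1 dB

Substitute s = j118:
Numerator: 500 = 500 + j0
Denominator: (j118) + 40 = 40 + j118
|N| = √(500² + 0²) ≈ 500, ∠N ≈ 0.00°
|D| = √(40² + 118²) ≈ 124.6, ∠D ≈ 71.27°
|H| = 500 / 124.6 ≈ 4.0128
Gain = 20 log₁₀(4.0128) ≈ 12.07 dB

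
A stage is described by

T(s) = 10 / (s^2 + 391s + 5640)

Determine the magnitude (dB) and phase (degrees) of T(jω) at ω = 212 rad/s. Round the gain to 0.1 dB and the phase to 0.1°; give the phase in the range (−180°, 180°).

Substitute s = j212:
Numerator: 10 = 10 + j0
Denominator: (j212)^2 + 391(j212) + 5640 = -39304 + j82892
|N| = √(10² + 0²) ≈ 10, ∠N ≈ 0.00°
|D| = √(39304² + 82892²) ≈ 91738, ∠D ≈ 115.37°
|T| = 10 / 91738 ≈ 0.00010901
Gain = 20 log₁₀(0.00010901) ≈ -79.25 dB
∠T = 0.00° − 115.37° = -115.37°

-79.3 dB, -115.4°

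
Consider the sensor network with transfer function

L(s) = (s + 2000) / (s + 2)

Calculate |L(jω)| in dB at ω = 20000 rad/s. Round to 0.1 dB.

Substitute s = j20000:
Numerator: (j20000) + 2000 = 2000 + j20000
Denominator: (j20000) + 2 = 2 + j20000
|N| = √(2000² + 20000²) ≈ 20100, ∠N ≈ 84.29°
|D| = √(2² + 20000²) ≈ 20000, ∠D ≈ 89.99°
|L| = 20100 / 20000 ≈ 1.005
Gain = 20 log₁₀(1.005) ≈ 0.04 dB

0.0 dB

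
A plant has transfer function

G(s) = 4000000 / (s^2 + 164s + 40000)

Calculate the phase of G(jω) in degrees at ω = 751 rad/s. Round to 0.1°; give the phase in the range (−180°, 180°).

-166.8°

At s = jω = j751:
quadratic: (j751)² + 164·j751 + 40000 = -524001 + j123164 → |·| ≈ 5.3828e+05, ∠ ≈ 166.77°
∠G = 0.00° − 166.77° = -166.77°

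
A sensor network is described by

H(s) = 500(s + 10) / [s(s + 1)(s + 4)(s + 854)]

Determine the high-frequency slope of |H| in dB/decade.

Each pole contributes −20 dB/decade at high frequency; each zero contributes +20 dB/decade.
Net: 1 zero(s) − 4 pole(s) → -60 dB/decade.

-60 dB/decade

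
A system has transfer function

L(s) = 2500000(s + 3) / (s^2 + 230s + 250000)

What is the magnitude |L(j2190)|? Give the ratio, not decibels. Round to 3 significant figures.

1.20e+03

At s = jω = j2190:
zero (s+3): 3 + j2190 → |·| = √(3²+2190²) = √4796109 ≈ 2190, ∠ = arctan(2190/3) ≈ 89.92°
quadratic: (j2190)² + 230·j2190 + 250000 = -4546100 + j503700 → |·| ≈ 4.5739e+06, ∠ ≈ 173.68°
|L| = 2500000 · 2190 / 4.5739e+06 ≈ 1197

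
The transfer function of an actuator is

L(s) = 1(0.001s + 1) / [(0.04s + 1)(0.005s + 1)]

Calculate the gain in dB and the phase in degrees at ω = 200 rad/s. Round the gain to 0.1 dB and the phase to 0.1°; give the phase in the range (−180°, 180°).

-21.0 dB, -116.6°

At ω = 200 rad/s:
zero (1 + j200·0.001) = 1 + j0.2 → |·| ≈ 1.0198, ∠ ≈ 11.31°
pole (1 + j200·0.04) = 1 + j8 → |·| ≈ 8.0623, ∠ ≈ 82.87°
pole (1 + j200·0.005) = 1 + j1 → |·| ≈ 1.4142, ∠ ≈ 45.00°
|L| = 1 · 1.0198 / (8.0623 · 1.4142) ≈ 0.089443
Gain = 20 log₁₀(0.089443) ≈ -20.97 dB
∠L = (11.31°) − (82.87° + 45.00°) = -116.56°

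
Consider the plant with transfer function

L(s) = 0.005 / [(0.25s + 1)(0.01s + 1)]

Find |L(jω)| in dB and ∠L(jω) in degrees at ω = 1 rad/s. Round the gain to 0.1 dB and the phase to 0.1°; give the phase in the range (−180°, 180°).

At ω = 1 rad/s:
pole (1 + j1·0.25) = 1 + j0.25 → |·| ≈ 1.0308, ∠ ≈ 14.04°
pole (1 + j1·0.01) = 1 + j0.01 → |·| ≈ 1, ∠ ≈ 0.57°
|L| = 0.005 · 1 / (1.0308 · 1) ≈ 0.0048506
Gain = 20 log₁₀(0.0048506) ≈ -46.28 dB
∠L = (0°) − (14.04° + 0.57°) = -14.61°

-46.3 dB, -14.6°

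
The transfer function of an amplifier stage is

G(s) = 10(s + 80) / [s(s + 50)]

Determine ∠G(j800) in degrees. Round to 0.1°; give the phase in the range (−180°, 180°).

At s = jω = j800:
zero (s+80): 80 + j800 → |·| = √(80²+800²) = √646400 ≈ 803.99, ∠ = arctan(800/80) ≈ 84.29°
pole (s+50): 50 + j800 → |·| = √(50²+800²) = √642500 ≈ 801.56, ∠ = arctan(800/50) ≈ 86.42°
pole at origin: |s| = 800, ∠ = 90.00° (in denominator)
∠G = 84.29° − 176.42° = -92.13°

-92.1°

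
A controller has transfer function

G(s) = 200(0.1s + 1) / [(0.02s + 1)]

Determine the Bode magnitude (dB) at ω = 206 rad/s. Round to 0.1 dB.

At ω = 206 rad/s:
zero (1 + j206·0.1) = 1 + j20.6 → |·| ≈ 20.624, ∠ ≈ 87.22°
pole (1 + j206·0.02) = 1 + j4.12 → |·| ≈ 4.2396, ∠ ≈ 76.36°
|G| = 200 · 20.624 / (4.2396) ≈ 972.92
Gain = 20 log₁₀(972.92) ≈ 59.76 dB

59.8 dB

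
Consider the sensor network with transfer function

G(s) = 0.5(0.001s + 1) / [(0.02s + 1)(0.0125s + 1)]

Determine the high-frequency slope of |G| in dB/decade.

Each pole contributes −20 dB/decade at high frequency; each zero contributes +20 dB/decade.
Net: 1 zero(s) − 2 pole(s) → -20 dB/decade.

-20 dB/decade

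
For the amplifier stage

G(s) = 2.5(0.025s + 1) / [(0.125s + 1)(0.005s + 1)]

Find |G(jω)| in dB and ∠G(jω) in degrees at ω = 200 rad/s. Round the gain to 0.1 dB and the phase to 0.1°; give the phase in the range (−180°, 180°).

-8.9 dB, -54.0°

At ω = 200 rad/s:
zero (1 + j200·0.025) = 1 + j5 → |·| ≈ 5.099, ∠ ≈ 78.69°
pole (1 + j200·0.125) = 1 + j25 → |·| ≈ 25.02, ∠ ≈ 87.71°
pole (1 + j200·0.005) = 1 + j1 → |·| ≈ 1.4142, ∠ ≈ 45.00°
|G| = 2.5 · 5.099 / (25.02 · 1.4142) ≈ 0.36027
Gain = 20 log₁₀(0.36027) ≈ -8.87 dB
∠G = (78.69°) − (87.71° + 45.00°) = -54.02°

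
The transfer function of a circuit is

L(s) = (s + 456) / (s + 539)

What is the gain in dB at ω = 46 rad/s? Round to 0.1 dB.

-1.4 dB

Substitute s = j46:
Numerator: (j46) + 456 = 456 + j46
Denominator: (j46) + 539 = 539 + j46
|N| = √(456² + 46²) ≈ 458.31, ∠N ≈ 5.76°
|D| = √(539² + 46²) ≈ 540.96, ∠D ≈ 4.88°
|L| = 458.31 / 540.96 ≈ 0.84722
Gain = 20 log₁₀(0.84722) ≈ -1.44 dB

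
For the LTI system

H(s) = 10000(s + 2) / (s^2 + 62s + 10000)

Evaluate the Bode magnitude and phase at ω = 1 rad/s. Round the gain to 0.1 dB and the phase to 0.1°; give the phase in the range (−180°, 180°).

At s = jω = j1:
zero (s+2): 2 + j1 → |·| = √(2²+1²) = √5 ≈ 2.2361, ∠ = arctan(1/2) ≈ 26.57°
quadratic: (j1)² + 62·j1 + 10000 = 9999 + j62 → |·| ≈ 9999.2, ∠ ≈ 0.36°
|H| = 10000 · 2.2361 / 9999.2 ≈ 2.2363
Gain = 20 log₁₀(2.2363) ≈ 6.99 dB
∠H = 26.57° − 0.36° = 26.21°

7.0 dB, 26.2°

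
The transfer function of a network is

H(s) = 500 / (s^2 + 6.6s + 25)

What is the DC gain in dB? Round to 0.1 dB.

H(0) = 500 / 25 = 20
20 log₁₀(20) ≈ 26.02 dB

26.0 dB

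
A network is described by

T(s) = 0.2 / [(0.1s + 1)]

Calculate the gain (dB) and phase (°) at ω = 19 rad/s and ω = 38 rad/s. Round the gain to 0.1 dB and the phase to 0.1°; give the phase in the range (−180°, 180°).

At ω = 19 rad/s:
pole (1 + j19·0.1) = 1 + j1.9 → |·| ≈ 2.1471, ∠ ≈ 62.24°
|T| = 0.2 · 1 / (2.1471) ≈ 0.093149
Gain = 20 log₁₀(0.093149) ≈ -20.62 dB
∠T = (0°) − (62.24°) = -62.24°

At ω = 38 rad/s:
pole (1 + j38·0.1) = 1 + j3.8 → |·| ≈ 3.9294, ∠ ≈ 75.26°
|T| = 0.2 · 1 / (3.9294) ≈ 0.050898
Gain = 20 log₁₀(0.050898) ≈ -25.87 dB
∠T = (0°) − (75.26°) = -75.26°

ω = 19: -20.6 dB, -62.2°; ω = 38: -25.9 dB, -75.3°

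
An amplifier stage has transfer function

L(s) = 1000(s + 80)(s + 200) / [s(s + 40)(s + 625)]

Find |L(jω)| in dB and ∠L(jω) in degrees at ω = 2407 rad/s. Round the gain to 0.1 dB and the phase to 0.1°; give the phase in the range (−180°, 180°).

-7.9 dB, -81.1°

At s = jω = j2407:
zero (s+80): 80 + j2407 → |·| = √(80²+2407²) = √5800049 ≈ 2408.3, ∠ = arctan(2407/80) ≈ 88.10°
zero (s+200): 200 + j2407 → |·| = √(200²+2407²) = √5833649 ≈ 2415.3, ∠ = arctan(2407/200) ≈ 85.25°
pole (s+40): 40 + j2407 → |·| = √(40²+2407²) = √5795249 ≈ 2407.3, ∠ = arctan(2407/40) ≈ 89.05°
pole (s+625): 625 + j2407 → |·| = √(625²+2407²) = √6184274 ≈ 2486.8, ∠ = arctan(2407/625) ≈ 75.44°
pole at origin: |s| = 2407, ∠ = 90.00° (in denominator)
|L| = 1000 · 5.8168e+06 / 1.4409e+10 ≈ 0.40369
Gain = 20 log₁₀(0.40369) ≈ -7.88 dB
∠L = 173.35° − 254.49° = -81.14°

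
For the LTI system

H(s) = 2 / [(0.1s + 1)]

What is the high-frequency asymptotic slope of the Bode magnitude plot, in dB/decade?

Each pole contributes −20 dB/decade at high frequency; each zero contributes +20 dB/decade.
Net: 0 zero(s) − 1 pole(s) → -20 dB/decade.

-20 dB/decade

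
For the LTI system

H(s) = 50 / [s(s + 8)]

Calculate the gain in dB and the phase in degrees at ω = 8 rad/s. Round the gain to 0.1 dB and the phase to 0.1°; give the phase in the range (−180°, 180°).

-5.2 dB, -135.0°

At s = jω = j8:
pole (s+8): 8 + j8 → |·| = √(8²+8²) = √128 ≈ 11.314, ∠ = arctan(8/8) ≈ 45.00°
pole at origin: |s| = 8, ∠ = 90.00° (in denominator)
|H| = 50 / 90.512 ≈ 0.55241
Gain = 20 log₁₀(0.55241) ≈ -5.15 dB
∠H = 0.00° − 135.00° = -135.00°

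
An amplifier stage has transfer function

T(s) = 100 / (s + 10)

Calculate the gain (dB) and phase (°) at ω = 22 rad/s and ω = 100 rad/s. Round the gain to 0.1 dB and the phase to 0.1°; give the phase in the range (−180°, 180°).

Substitute s = j22:
Numerator: 100 = 100 + j0
Denominator: (j22) + 10 = 10 + j22
|N| = √(100² + 0²) ≈ 100, ∠N ≈ 0.00°
|D| = √(10² + 22²) ≈ 24.166, ∠D ≈ 65.56°
|T| = 100 / 24.166 ≈ 4.138
Gain = 20 log₁₀(4.138) ≈ 12.34 dB
∠T = 0.00° − 65.56° = -65.56°

Substitute s = j100:
Numerator: 100 = 100 + j0
Denominator: (j100) + 10 = 10 + j100
|N| = √(100² + 0²) ≈ 100, ∠N ≈ 0.00°
|D| = √(10² + 100²) ≈ 100.5, ∠D ≈ 84.29°
|T| = 100 / 100.5 ≈ 0.99502
Gain = 20 log₁₀(0.99502) ≈ -0.04 dB
∠T = 0.00° − 84.29° = -84.29°

ω = 22: 12.3 dB, -65.6°; ω = 100: -0.0 dB, -84.3°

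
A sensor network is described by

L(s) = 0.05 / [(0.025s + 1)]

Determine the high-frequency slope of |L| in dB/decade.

-20 dB/decade

Each pole contributes −20 dB/decade at high frequency; each zero contributes +20 dB/decade.
Net: 0 zero(s) − 1 pole(s) → -20 dB/decade.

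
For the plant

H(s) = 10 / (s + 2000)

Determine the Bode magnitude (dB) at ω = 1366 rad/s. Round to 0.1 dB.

-47.7 dB

At s = jω = j1366:
pole (s+2000): 2000 + j1366 → |·| = √(2000²+1366²) = √5865956 ≈ 2422, ∠ = arctan(1366/2000) ≈ 34.33°
|H| = 10 / 2422 ≈ 0.0041288
Gain = 20 log₁₀(0.0041288) ≈ -47.68 dB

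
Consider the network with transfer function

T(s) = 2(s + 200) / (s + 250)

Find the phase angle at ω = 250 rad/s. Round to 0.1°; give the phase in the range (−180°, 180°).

At s = jω = j250:
zero (s+200): 200 + j250 → |·| = √(200²+250²) = √102500 ≈ 320.16, ∠ = arctan(250/200) ≈ 51.34°
pole (s+250): 250 + j250 → |·| = √(250²+250²) = √125000 ≈ 353.55, ∠ = arctan(250/250) ≈ 45.00°
∠T = 51.34° − 45.00° = 6.34°

6.3°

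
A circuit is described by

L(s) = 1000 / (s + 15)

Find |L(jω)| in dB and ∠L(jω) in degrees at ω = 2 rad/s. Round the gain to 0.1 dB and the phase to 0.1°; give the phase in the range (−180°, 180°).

At s = jω = j2:
pole (s+15): 15 + j2 → |·| = √(15²+2²) = √229 ≈ 15.133, ∠ = arctan(2/15) ≈ 7.59°
|L| = 1000 / 15.133 ≈ 66.081
Gain = 20 log₁₀(66.081) ≈ 36.40 dB
∠L = 0.00° − 7.59° = -7.59°

36.4 dB, -7.6°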